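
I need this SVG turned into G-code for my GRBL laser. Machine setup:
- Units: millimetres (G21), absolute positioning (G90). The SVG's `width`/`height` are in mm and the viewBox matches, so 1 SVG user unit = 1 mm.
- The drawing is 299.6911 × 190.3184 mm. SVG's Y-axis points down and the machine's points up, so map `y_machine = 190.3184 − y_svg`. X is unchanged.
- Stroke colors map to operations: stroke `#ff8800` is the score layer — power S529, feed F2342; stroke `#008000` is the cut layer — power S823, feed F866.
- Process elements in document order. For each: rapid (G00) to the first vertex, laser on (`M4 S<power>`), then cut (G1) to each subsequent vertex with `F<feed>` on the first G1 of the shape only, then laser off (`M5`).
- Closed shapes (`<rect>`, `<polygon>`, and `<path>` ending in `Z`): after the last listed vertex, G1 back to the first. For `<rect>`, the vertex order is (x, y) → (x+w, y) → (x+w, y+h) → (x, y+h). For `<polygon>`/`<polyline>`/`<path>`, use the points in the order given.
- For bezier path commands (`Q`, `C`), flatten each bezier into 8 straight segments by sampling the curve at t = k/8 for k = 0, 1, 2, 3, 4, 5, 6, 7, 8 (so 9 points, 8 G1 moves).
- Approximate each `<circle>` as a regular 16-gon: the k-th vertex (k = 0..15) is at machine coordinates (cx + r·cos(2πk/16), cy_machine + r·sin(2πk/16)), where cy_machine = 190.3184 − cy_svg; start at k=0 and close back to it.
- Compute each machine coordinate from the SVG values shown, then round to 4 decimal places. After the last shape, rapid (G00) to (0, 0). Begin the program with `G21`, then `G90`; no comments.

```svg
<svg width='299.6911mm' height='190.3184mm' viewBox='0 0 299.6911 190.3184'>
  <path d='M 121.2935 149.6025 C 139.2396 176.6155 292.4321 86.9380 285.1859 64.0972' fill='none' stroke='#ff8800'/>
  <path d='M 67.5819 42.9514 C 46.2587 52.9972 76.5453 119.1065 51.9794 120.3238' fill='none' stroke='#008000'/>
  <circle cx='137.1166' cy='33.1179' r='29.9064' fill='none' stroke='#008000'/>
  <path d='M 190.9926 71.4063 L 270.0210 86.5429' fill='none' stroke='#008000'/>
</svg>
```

G21
G90
G00 X121.2935 Y40.7159
M4 S529
G1 X133.7855 Y35.6974 F2342
G1 X155.4917 Y39.4680
G1 X182.9472 Y49.8769
G1 X212.6868 Y64.7734
G1 X241.2456 Y82.0068
G1 X265.1584 Y99.4263
G1 X280.9602 Y114.8814
G1 X285.1859 Y126.2212
M5
G00 X67.5819 Y147.3670
M4 S823
G1 X61.7970 Y141.2081 F866
G1 X59.6029 Y131.2107
G1 X59.7520 Y118.7922
G1 X60.9967 Y105.3701
G1 X62.0894 Y92.3619
G1 X61.7825 Y81.1849
G1 X58.8283 Y73.2567
G1 X51.9794 Y69.9946
M5
G00 X167.0230 Y157.2005
M4 S823
G1 X164.7465 Y168.6452 F866
G1 X158.2636 Y178.3475
G1 X148.5613 Y184.8304
G1 X137.1166 Y187.1069
G1 X125.6719 Y184.8304
G1 X115.9696 Y178.3475
G1 X109.4867 Y168.6452
G1 X107.2102 Y157.2005
G1 X109.4867 Y145.7558
G1 X115.9696 Y136.0535
G1 X125.6719 Y129.5706
G1 X137.1166 Y127.2941
G1 X148.5613 Y129.5706
G1 X158.2636 Y136.0535
G1 X164.7465 Y145.7558
G1 X167.0230 Y157.2005
M5
G00 X190.9926 Y118.9121
M4 S823
G1 X270.0210 Y103.7755 F866
M5
G00 X0.0000 Y0.0000

viewBox `0 0 299.6911 190.3184` with mm width/height → 1 unit = 1 mm. Flip: y_m = 190.3184 − y_svg.

**Shape 1** — `<path>` cubic bezier, stroke `#ff8800` → score (S529, F2342). Control points (SVG): P0=(121.2935,149.6025), P1=(139.2396,176.6155), P2=(292.4321,86.9380), P3=(285.1859,64.0972); sampled at t=k/8. Machine vertices: (121.2935,40.7159) → (133.7855,35.6974) → (155.4917,39.4680) → (182.9472,49.8769) → (212.6868,64.7734) → (241.2456,82.0068) → (265.1584,99.4263) → (280.9602,114.8814) → (285.1859,126.2212). Open path.

**Shape 2** — `<path>` cubic bezier, stroke `#008000` → cut (S823, F866). Control points (SVG): P0=(67.5819,42.9514), P1=(46.2587,52.9972), P2=(76.5453,119.1065), P3=(51.9794,120.3238); sampled at t=k/8. Machine vertices: (67.5819,147.3670) → (61.7970,141.2081) → (59.6029,131.2107) → (59.7520,118.7922) → (60.9967,105.3701) → (62.0894,92.3619) → (61.7825,81.1849) → (58.8283,73.2567) → (51.9794,69.9946). Open path.

**Shape 3** — `<circle>` circle, stroke `#008000` → cut (S823, F866). Machine vertices: (167.0230,157.2005) → (164.7465,168.6452) → (158.2636,178.3475) → (148.5613,184.8304) → (137.1166,187.1069) → (125.6719,184.8304) → (115.9696,178.3475) → (109.4867,168.6452) → (107.2102,157.2005) → (109.4867,145.7558) → (115.9696,136.0535) → (125.6719,129.5706) → (137.1166,127.2941) → (148.5613,129.5706) → (158.2636,136.0535) → (164.7465,145.7558) → (167.0230,157.2005). Closed: final G1 returns to the first vertex.

**Shape 4** — `<path>` line segment, stroke `#008000` → cut (S823, F866). Machine vertices: (190.9926,118.9121) → (270.0210,103.7755). Open path.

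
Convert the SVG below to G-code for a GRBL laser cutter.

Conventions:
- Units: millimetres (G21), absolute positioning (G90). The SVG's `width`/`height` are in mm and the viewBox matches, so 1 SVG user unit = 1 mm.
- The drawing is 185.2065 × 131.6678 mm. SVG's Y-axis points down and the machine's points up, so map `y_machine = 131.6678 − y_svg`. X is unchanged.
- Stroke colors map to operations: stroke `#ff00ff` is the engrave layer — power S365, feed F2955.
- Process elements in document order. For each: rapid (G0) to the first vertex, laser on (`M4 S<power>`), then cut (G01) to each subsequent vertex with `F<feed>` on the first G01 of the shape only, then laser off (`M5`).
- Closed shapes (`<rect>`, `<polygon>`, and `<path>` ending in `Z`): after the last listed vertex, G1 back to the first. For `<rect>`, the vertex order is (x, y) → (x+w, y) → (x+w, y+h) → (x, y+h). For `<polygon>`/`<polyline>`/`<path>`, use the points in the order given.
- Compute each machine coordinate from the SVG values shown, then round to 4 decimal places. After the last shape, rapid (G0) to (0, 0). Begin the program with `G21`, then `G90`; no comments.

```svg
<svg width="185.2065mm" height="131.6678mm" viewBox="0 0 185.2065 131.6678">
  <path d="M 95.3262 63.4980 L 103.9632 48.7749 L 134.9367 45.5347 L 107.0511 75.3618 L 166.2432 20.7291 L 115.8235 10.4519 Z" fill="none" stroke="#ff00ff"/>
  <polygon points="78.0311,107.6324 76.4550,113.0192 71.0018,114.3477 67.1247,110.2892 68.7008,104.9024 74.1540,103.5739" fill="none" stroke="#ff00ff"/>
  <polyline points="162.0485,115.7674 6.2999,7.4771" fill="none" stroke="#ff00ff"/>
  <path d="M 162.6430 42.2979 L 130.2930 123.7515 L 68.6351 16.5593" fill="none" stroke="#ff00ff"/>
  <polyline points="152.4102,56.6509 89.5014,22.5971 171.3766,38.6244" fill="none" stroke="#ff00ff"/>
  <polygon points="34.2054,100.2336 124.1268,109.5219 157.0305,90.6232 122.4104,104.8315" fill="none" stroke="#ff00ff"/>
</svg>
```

viewBox `0 0 185.2065 131.6678` with mm width/height → 1 unit = 1 mm. Flip: y_m = 131.6678 − y_svg.

**Shape 1** — `<path>` closed polygon, stroke `#ff00ff` → engrave (S365, F2955). Machine vertices: (95.3262,68.1698) → (103.9632,82.8929) → (134.9367,86.1331) → (107.0511,56.3060) → (166.2432,110.9387) → (115.8235,121.2159) → (95.3262,68.1698). Closed: final G1 returns to the first vertex.

**Shape 2** — `<polygon>` regular polygon, stroke `#ff00ff` → engrave (S365, F2955). Machine vertices: (78.0311,24.0354) → (76.4550,18.6486) → (71.0018,17.3201) → (67.1247,21.3786) → (68.7008,26.7654) → (74.1540,28.0939) → (78.0311,24.0354). Closed: final G1 returns to the first vertex.

**Shape 3** — `<polyline>` line segment, stroke `#ff00ff` → engrave (S365, F2955). Machine vertices: (162.0485,15.9004) → (6.2999,124.1907). Open path.

**Shape 4** — `<path>` open polyline, stroke `#ff00ff` → engrave (S365, F2955). Machine vertices: (162.6430,89.3699) → (130.2930,7.9163) → (68.6351,115.1085). Open path.

**Shape 5** — `<polyline>` open polyline, stroke `#ff00ff` → engrave (S365, F2955). Machine vertices: (152.4102,75.0169) → (89.5014,109.0707) → (171.3766,93.0434). Open path.

**Shape 6** — `<polygon>` closed polygon, stroke `#ff00ff` → engrave (S365, F2955). Machine vertices: (34.2054,31.4342) → (124.1268,22.1459) → (157.0305,41.0446) → (122.4104,26.8363) → (34.2054,31.4342). Closed: final G1 returns to the first vertex.

G21
G90
G0 X95.3262 Y68.1698
M4 S365
G01 X103.9632 Y82.8929 F2955
G01 X134.9367 Y86.1331
G01 X107.0511 Y56.3060
G01 X166.2432 Y110.9387
G01 X115.8235 Y121.2159
G01 X95.3262 Y68.1698
M5
G0 X78.0311 Y24.0354
M4 S365
G01 X76.4550 Y18.6486 F2955
G01 X71.0018 Y17.3201
G01 X67.1247 Y21.3786
G01 X68.7008 Y26.7654
G01 X74.1540 Y28.0939
G01 X78.0311 Y24.0354
M5
G0 X162.0485 Y15.9004
M4 S365
G01 X6.2999 Y124.1907 F2955
M5
G0 X162.6430 Y89.3699
M4 S365
G01 X130.2930 Y7.9163 F2955
G01 X68.6351 Y115.1085
M5
G0 X152.4102 Y75.0169
M4 S365
G01 X89.5014 Y109.0707 F2955
G01 X171.3766 Y93.0434
M5
G0 X34.2054 Y31.4342
M4 S365
G01 X124.1268 Y22.1459 F2955
G01 X157.0305 Y41.0446
G01 X122.4104 Y26.8363
G01 X34.2054 Y31.4342
M5
G0 X0.0000 Y0.0000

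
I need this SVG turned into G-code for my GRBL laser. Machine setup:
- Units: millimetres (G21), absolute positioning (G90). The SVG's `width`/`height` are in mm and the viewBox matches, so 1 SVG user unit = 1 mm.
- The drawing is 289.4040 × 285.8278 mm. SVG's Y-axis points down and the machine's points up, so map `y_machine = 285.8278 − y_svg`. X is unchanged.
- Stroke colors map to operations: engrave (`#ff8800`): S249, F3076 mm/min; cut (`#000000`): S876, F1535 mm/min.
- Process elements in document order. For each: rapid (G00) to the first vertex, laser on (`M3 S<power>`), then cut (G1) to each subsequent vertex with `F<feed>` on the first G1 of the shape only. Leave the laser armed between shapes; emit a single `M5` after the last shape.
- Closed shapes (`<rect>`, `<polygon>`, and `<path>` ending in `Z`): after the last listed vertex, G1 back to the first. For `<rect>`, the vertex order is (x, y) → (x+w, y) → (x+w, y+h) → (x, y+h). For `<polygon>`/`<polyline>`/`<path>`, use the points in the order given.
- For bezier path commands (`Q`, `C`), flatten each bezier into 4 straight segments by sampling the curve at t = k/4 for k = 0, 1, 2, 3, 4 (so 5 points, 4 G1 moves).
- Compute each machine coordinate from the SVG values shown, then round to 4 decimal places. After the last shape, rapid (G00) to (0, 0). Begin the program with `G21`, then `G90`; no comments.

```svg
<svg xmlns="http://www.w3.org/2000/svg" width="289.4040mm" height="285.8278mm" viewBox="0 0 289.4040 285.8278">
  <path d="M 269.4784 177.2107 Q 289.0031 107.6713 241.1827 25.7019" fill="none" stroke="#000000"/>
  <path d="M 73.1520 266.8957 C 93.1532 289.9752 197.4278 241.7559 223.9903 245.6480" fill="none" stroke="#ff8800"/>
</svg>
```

G21
G90
G00 X269.4784 Y108.6171
M3 S876
G1 X275.0317 Y144.1637 F1535
G1 X272.1668 Y181.2640
G1 X260.8838 Y219.9181
G1 X241.1827 Y260.1259
G00 X73.1520 Y18.9321
M3 S249
G1 X101.4231 Y13.0627 F3076
G1 X146.1107 Y22.3607
G1 X192.0284 Y35.2563
G1 X223.9903 Y40.1798
M5
G00 X0.0000 Y0.0000

Since the viewBox matches the mm dimensions, user units are millimetres directly. The only transform is the Y-flip y_m = 285.8278 − y_svg.

Shape 1 is a quadratic bezier drawn with `<path>`. Its stroke #000000 means cut at S876, F1535. After flipping Y the toolpath is (269.4784,108.6171) → (275.0317,144.1637) → (272.1668,181.2640) → (260.8838,219.9181) → (241.1827,260.1259).

Shape 2 is a cubic bezier drawn with `<path>`. Its stroke #ff8800 means engrave at S249, F3076. After flipping Y the toolpath is (73.1520,18.9321) → (101.4231,13.0627) → (146.1107,22.3607) → (192.0284,35.2563) → (223.9903,40.1798).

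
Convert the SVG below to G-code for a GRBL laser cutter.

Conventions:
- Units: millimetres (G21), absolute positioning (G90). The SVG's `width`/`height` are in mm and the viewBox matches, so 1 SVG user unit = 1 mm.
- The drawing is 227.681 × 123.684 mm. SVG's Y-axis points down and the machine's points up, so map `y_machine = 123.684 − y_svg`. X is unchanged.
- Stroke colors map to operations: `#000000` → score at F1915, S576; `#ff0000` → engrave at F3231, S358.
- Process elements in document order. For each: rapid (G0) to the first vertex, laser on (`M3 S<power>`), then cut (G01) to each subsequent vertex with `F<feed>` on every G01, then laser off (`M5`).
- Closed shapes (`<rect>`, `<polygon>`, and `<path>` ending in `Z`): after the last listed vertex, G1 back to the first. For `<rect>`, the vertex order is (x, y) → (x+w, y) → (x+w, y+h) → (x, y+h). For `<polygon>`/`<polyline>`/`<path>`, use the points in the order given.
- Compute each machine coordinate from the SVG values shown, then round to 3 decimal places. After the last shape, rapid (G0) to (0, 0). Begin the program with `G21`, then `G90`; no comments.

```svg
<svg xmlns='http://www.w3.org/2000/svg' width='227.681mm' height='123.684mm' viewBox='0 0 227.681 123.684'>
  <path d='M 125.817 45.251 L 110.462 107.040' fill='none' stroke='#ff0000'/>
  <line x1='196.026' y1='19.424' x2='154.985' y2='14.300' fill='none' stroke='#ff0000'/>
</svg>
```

G21
G90
G0 X125.817 Y78.433
M3 S358
G01 X110.462 Y16.644 F3231
M5
G0 X196.026 Y104.260
M3 S358
G01 X154.985 Y109.384 F3231
M5
G0 X0.000 Y0.000

viewBox `0 0 227.681 123.684` with mm width/height → 1 unit = 1 mm. Flip: y_m = 123.684 − y_svg.

**Shape 1** — `<path>` line segment, stroke `#ff0000` → engrave (S358, F3231). Machine vertices: (125.817,78.433) → (110.462,16.644). Open path.

**Shape 2** — `<line>` line segment, stroke `#ff0000` → engrave (S358, F3231). Machine vertices: (196.026,104.260) → (154.985,109.384). Open path.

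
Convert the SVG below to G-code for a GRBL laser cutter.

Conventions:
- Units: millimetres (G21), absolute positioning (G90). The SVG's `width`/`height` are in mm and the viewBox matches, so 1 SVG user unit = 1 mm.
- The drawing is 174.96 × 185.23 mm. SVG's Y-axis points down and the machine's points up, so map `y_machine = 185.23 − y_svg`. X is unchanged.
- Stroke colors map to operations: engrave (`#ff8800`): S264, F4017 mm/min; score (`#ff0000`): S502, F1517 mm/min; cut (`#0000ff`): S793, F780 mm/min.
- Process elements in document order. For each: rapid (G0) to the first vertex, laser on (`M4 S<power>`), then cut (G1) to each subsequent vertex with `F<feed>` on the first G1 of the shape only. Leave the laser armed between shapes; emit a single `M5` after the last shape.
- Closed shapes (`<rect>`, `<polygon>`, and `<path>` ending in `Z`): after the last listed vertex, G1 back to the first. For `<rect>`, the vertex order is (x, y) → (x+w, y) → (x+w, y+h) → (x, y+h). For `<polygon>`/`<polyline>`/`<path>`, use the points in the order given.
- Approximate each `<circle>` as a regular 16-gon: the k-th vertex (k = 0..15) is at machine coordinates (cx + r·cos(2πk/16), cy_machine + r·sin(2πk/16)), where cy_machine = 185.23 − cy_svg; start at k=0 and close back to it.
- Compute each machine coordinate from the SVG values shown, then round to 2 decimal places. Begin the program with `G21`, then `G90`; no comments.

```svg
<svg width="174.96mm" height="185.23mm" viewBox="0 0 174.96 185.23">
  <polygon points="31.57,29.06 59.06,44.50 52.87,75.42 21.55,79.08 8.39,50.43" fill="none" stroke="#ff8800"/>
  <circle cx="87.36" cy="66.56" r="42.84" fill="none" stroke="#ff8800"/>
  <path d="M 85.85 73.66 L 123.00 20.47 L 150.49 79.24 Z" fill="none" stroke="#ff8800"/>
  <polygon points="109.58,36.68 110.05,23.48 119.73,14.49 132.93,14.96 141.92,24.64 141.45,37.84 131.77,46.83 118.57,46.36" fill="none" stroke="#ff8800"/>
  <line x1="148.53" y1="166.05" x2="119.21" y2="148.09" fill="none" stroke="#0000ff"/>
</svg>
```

viewBox `0 0 174.96 185.23` with mm width/height → 1 unit = 1 mm. Flip: y_m = 185.23 − y_svg.

**Shape 1** — `<polygon>` regular polygon, stroke `#ff8800` → engrave (S264, F4017). Machine vertices: (31.57,156.17) → (59.06,140.73) → (52.87,109.81) → (21.55,106.15) → (8.39,134.80) → (31.57,156.17). Closed: final G1 returns to the first vertex.

**Shape 2** — `<circle>` circle, stroke `#ff8800` → engrave (S264, F4017). Machine vertices: (130.20,118.67) → (126.94,135.06) → (117.65,148.96) → (103.75,158.25) → (87.36,161.51) → (70.97,158.25) → (57.07,148.96) → (47.78,135.06) → (44.52,118.67) → (47.78,102.28) → (57.07,88.38) → (70.97,79.09) → (87.36,75.83) → (103.75,79.09) → (117.65,88.38) → (126.94,102.28) → (130.20,118.67). Closed: final G1 returns to the first vertex.

**Shape 3** — `<path>` regular polygon, stroke `#ff8800` → engrave (S264, F4017). Machine vertices: (85.85,111.57) → (123.00,164.76) → (150.49,105.99) → (85.85,111.57). Closed: final G1 returns to the first vertex.

**Shape 4** — `<polygon>` regular polygon, stroke `#ff8800` → engrave (S264, F4017). Machine vertices: (109.58,148.55) → (110.05,161.75) → (119.73,170.74) → (132.93,170.27) → (141.92,160.59) → (141.45,147.39) → (131.77,138.40) → (118.57,138.87) → (109.58,148.55). Closed: final G1 returns to the first vertex.

**Shape 5** — `<line>` line segment, stroke `#0000ff` → cut (S793, F780). Machine vertices: (148.53,19.18) → (119.21,37.14). Open path.

G21
G90
G0 X31.57 Y156.17
M4 S264
G1 X59.06 Y140.73 F4017
G1 X52.87 Y109.81
G1 X21.55 Y106.15
G1 X8.39 Y134.80
G1 X31.57 Y156.17
G0 X130.20 Y118.67
M4 S264
G1 X126.94 Y135.06 F4017
G1 X117.65 Y148.96
G1 X103.75 Y158.25
G1 X87.36 Y161.51
G1 X70.97 Y158.25
G1 X57.07 Y148.96
G1 X47.78 Y135.06
G1 X44.52 Y118.67
G1 X47.78 Y102.28
G1 X57.07 Y88.38
G1 X70.97 Y79.09
G1 X87.36 Y75.83
G1 X103.75 Y79.09
G1 X117.65 Y88.38
G1 X126.94 Y102.28
G1 X130.20 Y118.67
G0 X85.85 Y111.57
M4 S264
G1 X123.00 Y164.76 F4017
G1 X150.49 Y105.99
G1 X85.85 Y111.57
G0 X109.58 Y148.55
M4 S264
G1 X110.05 Y161.75 F4017
G1 X119.73 Y170.74
G1 X132.93 Y170.27
G1 X141.92 Y160.59
G1 X141.45 Y147.39
G1 X131.77 Y138.40
G1 X118.57 Y138.87
G1 X109.58 Y148.55
G0 X148.53 Y19.18
M4 S793
G1 X119.21 Y37.14 F780
M5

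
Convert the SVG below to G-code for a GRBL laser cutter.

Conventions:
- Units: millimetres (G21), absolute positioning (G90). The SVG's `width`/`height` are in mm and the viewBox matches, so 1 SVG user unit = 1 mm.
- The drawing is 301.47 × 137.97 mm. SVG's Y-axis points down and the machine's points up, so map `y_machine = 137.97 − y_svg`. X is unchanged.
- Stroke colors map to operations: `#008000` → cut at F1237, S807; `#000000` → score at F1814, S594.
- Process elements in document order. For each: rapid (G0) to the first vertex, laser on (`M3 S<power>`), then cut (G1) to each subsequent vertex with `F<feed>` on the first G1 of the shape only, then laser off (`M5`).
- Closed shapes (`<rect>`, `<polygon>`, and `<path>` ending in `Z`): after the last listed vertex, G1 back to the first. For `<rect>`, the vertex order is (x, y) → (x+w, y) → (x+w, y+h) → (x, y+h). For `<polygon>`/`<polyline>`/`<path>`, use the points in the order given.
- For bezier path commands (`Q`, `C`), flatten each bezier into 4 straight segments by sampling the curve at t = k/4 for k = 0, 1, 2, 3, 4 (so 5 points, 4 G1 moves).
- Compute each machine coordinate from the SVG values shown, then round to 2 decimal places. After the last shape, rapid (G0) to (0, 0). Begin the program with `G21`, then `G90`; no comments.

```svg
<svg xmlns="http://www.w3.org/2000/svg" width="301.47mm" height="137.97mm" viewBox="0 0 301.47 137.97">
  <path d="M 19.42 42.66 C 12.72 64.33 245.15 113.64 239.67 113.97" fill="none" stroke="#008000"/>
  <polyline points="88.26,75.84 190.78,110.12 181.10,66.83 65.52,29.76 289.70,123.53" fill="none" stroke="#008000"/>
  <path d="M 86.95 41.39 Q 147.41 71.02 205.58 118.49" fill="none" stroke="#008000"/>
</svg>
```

viewBox `0 0 301.47 137.97` with mm width/height → 1 unit = 1 mm. Flip: y_m = 137.97 − y_svg.

**Shape 1** — `<path>` cubic bezier, stroke `#008000` → cut (S807, F1237). Control points (SVG): P0=(19.42,42.66), P1=(12.72,64.33), P2=(245.15,113.64), P3=(239.67,113.97); sampled at t=k/4. Machine vertices: (19.42,95.31) → (51.78,75.07) → (129.09,51.65) → (206.63,32.23) → (239.67,24.00). Open path.

**Shape 2** — `<polyline>` open polyline, stroke `#008000` → cut (S807, F1237). Machine vertices: (88.26,62.13) → (190.78,27.85) → (181.10,71.14) → (65.52,108.21) → (289.70,14.44). Open path.

**Shape 3** — `<path>` quadratic bezier, stroke `#008000` → cut (S807, F1237). Control points (SVG): P0=(86.95,41.39), P1=(147.41,71.02), P2=(205.58,118.49); sampled at t=k/4. Machine vertices: (86.95,96.58) → (117.04,80.65) → (146.84,62.49) → (176.35,42.10) → (205.58,19.48). Open path.

G21
G90
G0 X19.42 Y95.31
M3 S807
G1 X51.78 Y75.07 F1237
G1 X129.09 Y51.65
G1 X206.63 Y32.23
G1 X239.67 Y24.00
M5
G0 X88.26 Y62.13
M3 S807
G1 X190.78 Y27.85 F1237
G1 X181.10 Y71.14
G1 X65.52 Y108.21
G1 X289.70 Y14.44
M5
G0 X86.95 Y96.58
M3 S807
G1 X117.04 Y80.65 F1237
G1 X146.84 Y62.49
G1 X176.35 Y42.10
G1 X205.58 Y19.48
M5
G0 X0.00 Y0.00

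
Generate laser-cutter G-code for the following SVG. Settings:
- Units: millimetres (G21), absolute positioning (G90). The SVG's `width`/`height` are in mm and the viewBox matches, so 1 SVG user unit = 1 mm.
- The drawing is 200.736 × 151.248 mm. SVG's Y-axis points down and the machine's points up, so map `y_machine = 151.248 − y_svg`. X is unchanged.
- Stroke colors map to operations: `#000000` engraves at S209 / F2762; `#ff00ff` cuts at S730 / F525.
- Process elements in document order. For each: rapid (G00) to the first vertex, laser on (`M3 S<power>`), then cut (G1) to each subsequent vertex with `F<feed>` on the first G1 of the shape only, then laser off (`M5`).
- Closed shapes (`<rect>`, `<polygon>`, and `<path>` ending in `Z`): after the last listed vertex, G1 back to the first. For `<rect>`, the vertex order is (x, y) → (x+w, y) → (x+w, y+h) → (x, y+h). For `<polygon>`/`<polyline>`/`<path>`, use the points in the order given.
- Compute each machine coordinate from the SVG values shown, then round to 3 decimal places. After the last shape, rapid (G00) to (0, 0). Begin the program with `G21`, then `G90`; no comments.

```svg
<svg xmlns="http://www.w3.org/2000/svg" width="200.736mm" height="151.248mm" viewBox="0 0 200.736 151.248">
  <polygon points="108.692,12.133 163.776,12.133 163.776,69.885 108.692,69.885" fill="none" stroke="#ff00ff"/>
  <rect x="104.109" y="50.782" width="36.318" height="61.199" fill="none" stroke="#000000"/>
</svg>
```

G21
G90
G00 X108.692 Y139.115
M3 S730
G1 X163.776 Y139.115 F525
G1 X163.776 Y81.363
G1 X108.692 Y81.363
G1 X108.692 Y139.115
M5
G00 X104.109 Y100.466
M3 S209
G1 X140.427 Y100.466 F2762
G1 X140.427 Y39.267
G1 X104.109 Y39.267
G1 X104.109 Y100.466
M5
G00 X0.000 Y0.000

Since the viewBox matches the mm dimensions, user units are millimetres directly. The only transform is the Y-flip y_m = 151.248 − y_svg.

Shape 1 is a rectangle drawn with `<polygon>`. Its stroke #ff00ff means cut at S730, F525. After flipping Y the toolpath is (108.692,139.115) → (163.776,139.115) → (163.776,81.363) → (108.692,81.363) → (108.692,139.115), returning to the start.

Shape 2 is a rectangle drawn with `<rect>`. Its stroke #000000 means engrave at S209, F2762. After flipping Y the toolpath is (104.109,100.466) → (140.427,100.466) → (140.427,39.267) → (104.109,39.267) → (104.109,100.466), returning to the start.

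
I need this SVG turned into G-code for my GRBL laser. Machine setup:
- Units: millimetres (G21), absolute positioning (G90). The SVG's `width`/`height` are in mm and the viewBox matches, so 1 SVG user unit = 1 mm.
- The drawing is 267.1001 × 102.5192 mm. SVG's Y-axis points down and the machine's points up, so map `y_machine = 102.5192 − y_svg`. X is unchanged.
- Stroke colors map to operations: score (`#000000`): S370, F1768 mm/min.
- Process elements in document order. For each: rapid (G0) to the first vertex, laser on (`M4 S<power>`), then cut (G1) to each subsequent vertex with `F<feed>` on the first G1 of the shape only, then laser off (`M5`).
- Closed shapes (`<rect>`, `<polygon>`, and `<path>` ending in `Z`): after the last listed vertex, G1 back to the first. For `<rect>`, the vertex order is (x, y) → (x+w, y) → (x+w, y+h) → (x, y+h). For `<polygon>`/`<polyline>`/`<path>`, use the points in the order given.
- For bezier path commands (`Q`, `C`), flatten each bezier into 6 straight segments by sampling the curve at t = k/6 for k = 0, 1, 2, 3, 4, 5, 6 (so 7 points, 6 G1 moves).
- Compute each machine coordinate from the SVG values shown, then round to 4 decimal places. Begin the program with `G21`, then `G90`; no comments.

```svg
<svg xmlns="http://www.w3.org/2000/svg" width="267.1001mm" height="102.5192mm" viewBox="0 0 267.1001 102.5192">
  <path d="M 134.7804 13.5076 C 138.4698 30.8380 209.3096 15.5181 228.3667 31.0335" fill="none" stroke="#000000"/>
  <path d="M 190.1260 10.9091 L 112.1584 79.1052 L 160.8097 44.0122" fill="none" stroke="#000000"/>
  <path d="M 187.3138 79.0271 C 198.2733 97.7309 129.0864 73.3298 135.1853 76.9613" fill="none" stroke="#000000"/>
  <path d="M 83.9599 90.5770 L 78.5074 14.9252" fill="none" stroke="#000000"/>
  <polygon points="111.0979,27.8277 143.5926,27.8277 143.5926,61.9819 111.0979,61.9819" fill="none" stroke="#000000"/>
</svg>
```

G21
G90
G0 X134.7804 Y89.0116
M4 S370
G1 X141.6704 Y82.7733 F1768
G1 X156.4483 Y80.2133
G1 X175.8107 Y79.5680
G1 X196.4536 Y79.0740
G1 X215.0735 Y76.9677
G1 X228.3667 Y71.4857
M5
G0 X190.1260 Y91.6101
M4 S370
G1 X112.1584 Y23.4140 F1768
G1 X160.8097 Y58.5070
M5
G0 X187.3138 Y23.4921
M4 S370
G1 X186.8343 Y17.4029 F1768
G1 X177.3146 Y16.5219
G1 X163.0723 Y18.8729
G1 X148.4249 Y22.4799
G1 X137.6901 Y25.3669
G1 X135.1853 Y25.5579
M5
G0 X83.9599 Y11.9422
M4 S370
G1 X78.5074 Y87.5940 F1768
M5
G0 X111.0979 Y74.6915
M4 S370
G1 X143.5926 Y74.6915 F1768
G1 X143.5926 Y40.5373
G1 X111.0979 Y40.5373
G1 X111.0979 Y74.6915
M5

1 u = 1 mm; y_m = 102.5192 − y.

[1] `<path>` cubic bezier, #000000→score S370 F1768: (134.7804,89.0116) → (141.6704,82.7733) → (156.4483,80.2133) → (175.8107,79.5680) → (196.4536,79.0740) → (215.0735,76.9677) → (228.3667,71.4857)

[2] `<path>` open polyline, #000000→score S370 F1768: (190.1260,91.6101) → (112.1584,23.4140) → (160.8097,58.5070)

[3] `<path>` cubic bezier, #000000→score S370 F1768: (187.3138,23.4921) → (186.8343,17.4029) → (177.3146,16.5219) → (163.0723,18.8729) → (148.4249,22.4799) → (137.6901,25.3669) → (135.1853,25.5579)

[4] `<path>` line segment, #000000→score S370 F1768: (83.9599,11.9422) → (78.5074,87.5940)

[5] `<polygon>` rectangle, #000000→score S370 F1768: (111.0979,74.6915) → (143.5926,74.6915) → (143.5926,40.5373) → (111.0979,40.5373) → (111.0979,74.6915) (closed)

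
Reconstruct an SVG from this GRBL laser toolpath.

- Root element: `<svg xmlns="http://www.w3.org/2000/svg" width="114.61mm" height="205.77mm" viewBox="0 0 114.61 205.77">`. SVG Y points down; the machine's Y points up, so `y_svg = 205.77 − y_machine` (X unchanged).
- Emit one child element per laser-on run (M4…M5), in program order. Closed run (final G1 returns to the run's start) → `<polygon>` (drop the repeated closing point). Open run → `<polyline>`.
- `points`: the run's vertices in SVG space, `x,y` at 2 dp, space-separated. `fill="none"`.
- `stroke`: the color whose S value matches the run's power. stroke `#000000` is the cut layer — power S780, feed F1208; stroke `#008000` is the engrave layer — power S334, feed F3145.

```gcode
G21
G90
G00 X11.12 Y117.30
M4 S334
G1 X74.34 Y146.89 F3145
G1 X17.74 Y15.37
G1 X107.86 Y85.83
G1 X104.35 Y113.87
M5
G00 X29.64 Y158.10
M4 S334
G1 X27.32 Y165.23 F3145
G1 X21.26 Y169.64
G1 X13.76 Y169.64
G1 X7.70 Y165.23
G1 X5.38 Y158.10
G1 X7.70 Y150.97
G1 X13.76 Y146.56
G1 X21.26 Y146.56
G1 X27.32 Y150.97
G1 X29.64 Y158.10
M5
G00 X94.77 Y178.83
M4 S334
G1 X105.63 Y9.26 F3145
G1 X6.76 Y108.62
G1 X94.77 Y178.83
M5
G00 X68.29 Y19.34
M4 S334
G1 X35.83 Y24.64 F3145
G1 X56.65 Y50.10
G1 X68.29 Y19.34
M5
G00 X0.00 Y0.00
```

y_svg = 205.77 − y_m. Every run uses S334, so all elements get stroke `#008000` (engrave).

[1] open run; points: 11.12,88.47 74.34,58.88 17.74,190.40 107.86,119.94 104.35,91.90

[2] closed run; points: 29.64,47.67 27.32,40.54 21.26,36.13 13.76,36.13 7.70,40.54 5.38,47.67 7.70,54.80 13.76,59.21 21.26,59.21 27.32,54.80

[3] closed run; points: 94.77,26.94 105.63,196.51 6.76,97.15

[4] closed run; points: 68.29,186.43 35.83,181.13 56.65,155.67

<svg xmlns="http://www.w3.org/2000/svg" width="114.61mm" height="205.77mm" viewBox="0 0 114.61 205.77">
  <polyline points="11.12,88.47 74.34,58.88 17.74,190.40 107.86,119.94 104.35,91.90" fill="none" stroke="#008000"/>
  <polygon points="29.64,47.67 27.32,40.54 21.26,36.13 13.76,36.13 7.70,40.54 5.38,47.67 7.70,54.80 13.76,59.21 21.26,59.21 27.32,54.80" fill="none" stroke="#008000"/>
  <polygon points="94.77,26.94 105.63,196.51 6.76,97.15" fill="none" stroke="#008000"/>
  <polygon points="68.29,186.43 35.83,181.13 56.65,155.67" fill="none" stroke="#008000"/>
</svg>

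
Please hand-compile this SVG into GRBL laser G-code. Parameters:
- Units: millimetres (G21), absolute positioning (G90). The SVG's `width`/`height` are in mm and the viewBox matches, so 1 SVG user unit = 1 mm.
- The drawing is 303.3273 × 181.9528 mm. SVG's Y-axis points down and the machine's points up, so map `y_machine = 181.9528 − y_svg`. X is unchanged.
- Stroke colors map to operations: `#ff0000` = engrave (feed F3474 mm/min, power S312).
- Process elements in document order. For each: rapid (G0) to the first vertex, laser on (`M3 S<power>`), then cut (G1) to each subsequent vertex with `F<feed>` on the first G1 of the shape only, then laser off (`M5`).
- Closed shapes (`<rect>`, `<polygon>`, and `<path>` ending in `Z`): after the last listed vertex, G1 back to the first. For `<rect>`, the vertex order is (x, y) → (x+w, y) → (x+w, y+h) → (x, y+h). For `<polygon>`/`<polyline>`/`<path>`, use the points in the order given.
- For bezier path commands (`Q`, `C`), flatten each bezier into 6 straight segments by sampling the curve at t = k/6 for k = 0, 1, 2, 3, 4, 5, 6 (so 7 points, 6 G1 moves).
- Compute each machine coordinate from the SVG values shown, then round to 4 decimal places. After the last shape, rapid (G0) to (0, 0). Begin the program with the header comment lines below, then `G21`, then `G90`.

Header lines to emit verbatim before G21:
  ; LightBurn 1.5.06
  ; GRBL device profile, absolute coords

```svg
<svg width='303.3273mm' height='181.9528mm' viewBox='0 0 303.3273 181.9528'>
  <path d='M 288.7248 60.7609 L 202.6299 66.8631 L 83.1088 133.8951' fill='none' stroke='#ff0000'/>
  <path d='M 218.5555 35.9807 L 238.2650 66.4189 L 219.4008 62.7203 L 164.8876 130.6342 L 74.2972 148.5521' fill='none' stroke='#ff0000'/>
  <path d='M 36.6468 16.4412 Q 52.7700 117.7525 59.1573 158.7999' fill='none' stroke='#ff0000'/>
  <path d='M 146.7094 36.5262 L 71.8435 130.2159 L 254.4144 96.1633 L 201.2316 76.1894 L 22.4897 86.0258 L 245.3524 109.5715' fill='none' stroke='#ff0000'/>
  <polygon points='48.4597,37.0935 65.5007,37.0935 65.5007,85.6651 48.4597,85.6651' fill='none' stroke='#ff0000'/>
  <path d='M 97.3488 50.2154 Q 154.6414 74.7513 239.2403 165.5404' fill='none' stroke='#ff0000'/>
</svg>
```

; LightBurn 1.5.06
; GRBL device profile, absolute coords
G21
G90
G0 X288.7248 Y121.1919
M3 S312
G1 X202.6299 Y115.0897 F3474
G1 X83.1088 Y48.0577
M5
G0 X218.5555 Y145.9721
M3 S312
G1 X238.2650 Y115.5339 F3474
G1 X219.4008 Y119.2325
G1 X164.8876 Y51.3186
G1 X74.2972 Y33.4007
M5
G0 X36.6468 Y165.5116
M3 S312
G1 X41.7508 Y133.4152 F3474
G1 X46.3138 Y104.6667
G1 X50.3360 Y79.2663
G1 X53.8173 Y57.2138
G1 X56.7578 Y38.5094
G1 X59.1573 Y23.1529
M5
G0 X146.7094 Y145.4266
M3 S312
G1 X71.8435 Y51.7369 F3474
G1 X254.4144 Y85.7895
G1 X201.2316 Y105.7634
G1 X22.4897 Y95.9270
G1 X245.3524 Y72.3813
M5
G0 X48.4597 Y144.8593
M3 S312
G1 X65.5007 Y144.8593 F3474
G1 X65.5007 Y96.2877
G1 X48.4597 Y96.2877
G1 X48.4597 Y144.8593
M5
G0 X97.3488 Y131.7374
M3 S312
G1 X117.2048 Y121.7184 F3474
G1 X138.5779 Y108.0187
G1 X161.4680 Y90.6382
G1 X185.8751 Y69.5770
G1 X211.7992 Y44.8351
G1 X239.2403 Y16.4124
M5
G0 X0.0000 Y0.0000

Since the viewBox matches the mm dimensions, user units are millimetres directly. The only transform is the Y-flip y_m = 181.9528 − y_svg.

Shape 1 is a open polyline drawn with `<path>`. Its stroke #ff0000 means engrave at S312, F3474. After flipping Y the toolpath is (288.7248,121.1919) → (202.6299,115.0897) → (83.1088,48.0577).

Shape 2 is a open polyline drawn with `<path>`. Its stroke #ff0000 means engrave at S312, F3474. After flipping Y the toolpath is (218.5555,145.9721) → (238.2650,115.5339) → (219.4008,119.2325) → (164.8876,51.3186) → (74.2972,33.4007).

Shape 3 is a quadratic bezier drawn with `<path>`. Its stroke #ff0000 means engrave at S312, F3474. After flipping Y the toolpath is (36.6468,165.5116) → (41.7508,133.4152) → (46.3138,104.6667) → (50.3360,79.2663) → (53.8173,57.2138) → (56.7578,38.5094) → (59.1573,23.1529).

Shape 4 is a open polyline drawn with `<path>`. Its stroke #ff0000 means engrave at S312, F3474. After flipping Y the toolpath is (146.7094,145.4266) → (71.8435,51.7369) → (254.4144,85.7895) → (201.2316,105.7634) → (22.4897,95.9270) → (245.3524,72.3813).

Shape 5 is a rectangle drawn with `<polygon>`. Its stroke #ff0000 means engrave at S312, F3474. After flipping Y the toolpath is (48.4597,144.8593) → (65.5007,144.8593) → (65.5007,96.2877) → (48.4597,96.2877) → (48.4597,144.8593), returning to the start.

Shape 6 is a quadratic bezier drawn with `<path>`. Its stroke #ff0000 means engrave at S312, F3474. After flipping Y the toolpath is (97.3488,131.7374) → (117.2048,121.7184) → (138.5779,108.0187) → (161.4680,90.6382) → (185.8751,69.5770) → (211.7992,44.8351) → (239.2403,16.4124).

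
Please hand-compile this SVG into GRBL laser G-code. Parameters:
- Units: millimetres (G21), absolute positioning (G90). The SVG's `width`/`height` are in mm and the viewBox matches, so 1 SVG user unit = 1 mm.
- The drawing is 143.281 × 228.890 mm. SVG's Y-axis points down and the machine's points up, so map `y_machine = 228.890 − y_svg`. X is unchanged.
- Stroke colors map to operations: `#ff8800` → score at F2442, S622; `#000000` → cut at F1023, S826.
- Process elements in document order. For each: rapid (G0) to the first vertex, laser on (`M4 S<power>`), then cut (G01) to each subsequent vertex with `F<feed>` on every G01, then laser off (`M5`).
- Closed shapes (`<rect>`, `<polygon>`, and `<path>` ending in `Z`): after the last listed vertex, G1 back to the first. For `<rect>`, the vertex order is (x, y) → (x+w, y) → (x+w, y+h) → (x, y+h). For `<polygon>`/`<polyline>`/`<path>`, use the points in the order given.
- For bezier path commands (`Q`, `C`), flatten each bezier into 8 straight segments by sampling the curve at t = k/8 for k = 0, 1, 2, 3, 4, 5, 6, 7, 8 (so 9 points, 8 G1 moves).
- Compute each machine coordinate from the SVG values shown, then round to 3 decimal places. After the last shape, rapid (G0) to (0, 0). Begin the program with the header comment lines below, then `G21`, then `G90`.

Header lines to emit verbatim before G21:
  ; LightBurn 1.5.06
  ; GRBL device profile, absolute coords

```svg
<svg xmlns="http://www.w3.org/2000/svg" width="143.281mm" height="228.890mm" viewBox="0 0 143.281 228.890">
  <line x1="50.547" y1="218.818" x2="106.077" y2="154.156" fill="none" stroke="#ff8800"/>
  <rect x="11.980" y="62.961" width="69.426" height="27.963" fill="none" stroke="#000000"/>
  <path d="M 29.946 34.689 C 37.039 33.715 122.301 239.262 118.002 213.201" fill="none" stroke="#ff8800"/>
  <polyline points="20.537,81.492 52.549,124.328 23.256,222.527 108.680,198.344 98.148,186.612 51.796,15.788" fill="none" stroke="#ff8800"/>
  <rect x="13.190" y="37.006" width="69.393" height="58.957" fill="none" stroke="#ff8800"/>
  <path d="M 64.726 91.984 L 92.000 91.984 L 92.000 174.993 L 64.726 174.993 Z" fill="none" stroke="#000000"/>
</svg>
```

viewBox `0 0 143.281 228.890` with mm width/height → 1 unit = 1 mm. Flip: y_m = 228.890 − y_svg.

**Shape 1** — `<line>` line segment, stroke `#ff8800` → score (S622, F2442). Machine vertices: (50.547,10.072) → (106.077,74.734). Open path.

**Shape 2** — `<rect>` rectangle, stroke `#000000` → cut (S826, F1023). Machine vertices: (11.980,165.929) → (81.406,165.929) → (81.406,137.966) → (11.980,137.966) → (11.980,165.929). Closed: final G1 returns to the first vertex.

**Shape 3** — `<path>` cubic bezier, stroke `#ff8800` → score (S622, F2442). Control points (SVG): P0=(29.946,34.689), P1=(37.039,33.715), P2=(122.301,239.262), P3=(118.002,213.201); sampled at t=k/8. Machine vertices: (29.946,194.201) → (35.942,185.741) → (47.302,163.055) → (62.058,131.275) → (78.246,95.537) → (93.900,60.976) → (107.054,32.724) → (115.744,15.917) → (118.002,15.689). Open path.

**Shape 4** — `<polyline>` open polyline, stroke `#ff8800` → score (S622, F2442). Machine vertices: (20.537,147.398) → (52.549,104.562) → (23.256,6.363) → (108.680,30.546) → (98.148,42.278) → (51.796,213.102). Open path.

**Shape 5** — `<rect>` rectangle, stroke `#ff8800` → score (S622, F2442). Machine vertices: (13.190,191.884) → (82.583,191.884) → (82.583,132.927) → (13.190,132.927) → (13.190,191.884). Closed: final G1 returns to the first vertex.

**Shape 6** — `<path>` rectangle, stroke `#000000` → cut (S826, F1023). Machine vertices: (64.726,136.906) → (92.000,136.906) → (92.000,53.897) → (64.726,53.897) → (64.726,136.906). Closed: final G1 returns to the first vertex.

; LightBurn 1.5.06
; GRBL device profile, absolute coords
G21
G90
G0 X50.547 Y10.072
M4 S622
G01 X106.077 Y74.734 F2442
M5
G0 X11.980 Y165.929
M4 S826
G01 X81.406 Y165.929 F1023
G01 X81.406 Y137.966 F1023
G01 X11.980 Y137.966 F1023
G01 X11.980 Y165.929 F1023
M5
G0 X29.946 Y194.201
M4 S622
G01 X35.942 Y185.741 F2442
G01 X47.302 Y163.055 F2442
G01 X62.058 Y131.275 F2442
G01 X78.246 Y95.537 F2442
G01 X93.900 Y60.976 F2442
G01 X107.054 Y32.724 F2442
G01 X115.744 Y15.917 F2442
G01 X118.002 Y15.689 F2442
M5
G0 X20.537 Y147.398
M4 S622
G01 X52.549 Y104.562 F2442
G01 X23.256 Y6.363 F2442
G01 X108.680 Y30.546 F2442
G01 X98.148 Y42.278 F2442
G01 X51.796 Y213.102 F2442
M5
G0 X13.190 Y191.884
M4 S622
G01 X82.583 Y191.884 F2442
G01 X82.583 Y132.927 F2442
G01 X13.190 Y132.927 F2442
G01 X13.190 Y191.884 F2442
M5
G0 X64.726 Y136.906
M4 S826
G01 X92.000 Y136.906 F1023
G01 X92.000 Y53.897 F1023
G01 X64.726 Y53.897 F1023
G01 X64.726 Y136.906 F1023
M5
G0 X0.000 Y0.000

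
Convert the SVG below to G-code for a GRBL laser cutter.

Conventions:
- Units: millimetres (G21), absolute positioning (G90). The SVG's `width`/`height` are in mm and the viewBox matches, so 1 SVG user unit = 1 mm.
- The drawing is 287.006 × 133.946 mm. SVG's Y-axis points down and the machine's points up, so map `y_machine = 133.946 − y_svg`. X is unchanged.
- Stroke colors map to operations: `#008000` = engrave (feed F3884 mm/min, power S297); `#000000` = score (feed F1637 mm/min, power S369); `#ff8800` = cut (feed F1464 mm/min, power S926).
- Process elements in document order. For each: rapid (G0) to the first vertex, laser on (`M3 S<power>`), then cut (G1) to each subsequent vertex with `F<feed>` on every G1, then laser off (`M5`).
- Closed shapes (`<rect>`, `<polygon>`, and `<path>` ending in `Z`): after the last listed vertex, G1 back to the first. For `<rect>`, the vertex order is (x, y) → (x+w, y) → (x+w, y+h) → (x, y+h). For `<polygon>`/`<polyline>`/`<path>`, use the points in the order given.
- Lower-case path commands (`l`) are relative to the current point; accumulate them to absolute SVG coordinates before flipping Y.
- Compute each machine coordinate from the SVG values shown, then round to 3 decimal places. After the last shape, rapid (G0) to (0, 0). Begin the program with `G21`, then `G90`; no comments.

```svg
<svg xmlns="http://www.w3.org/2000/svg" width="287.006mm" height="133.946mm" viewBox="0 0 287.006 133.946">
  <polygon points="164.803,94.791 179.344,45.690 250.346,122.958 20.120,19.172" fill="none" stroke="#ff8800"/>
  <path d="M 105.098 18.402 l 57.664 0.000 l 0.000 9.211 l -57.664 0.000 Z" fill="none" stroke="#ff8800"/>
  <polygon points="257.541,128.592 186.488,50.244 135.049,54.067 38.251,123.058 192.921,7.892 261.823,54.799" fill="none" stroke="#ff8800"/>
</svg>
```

Since the viewBox matches the mm dimensions, user units are millimetres directly. The only transform is the Y-flip y_m = 133.946 − y_svg.

Shape 1 is a closed polygon drawn with `<polygon>`. Its stroke #ff8800 means cut at S926, F1464. After flipping Y the toolpath is (164.803,39.155) → (179.344,88.256) → (250.346,10.988) → (20.120,114.774) → (164.803,39.155), returning to the start.

Shape 2 is a rectangle drawn with `<path>`. Its stroke #ff8800 means cut at S926, F1464. After flipping Y the toolpath is (105.098,115.544) → (162.762,115.544) → (162.762,106.333) → (105.098,106.333) → (105.098,115.544), returning to the start.

Shape 3 is a closed polygon drawn with `<polygon>`. Its stroke #ff8800 means cut at S926, F1464. After flipping Y the toolpath is (257.541,5.354) → (186.488,83.702) → (135.049,79.879) → (38.251,10.888) → (192.921,126.054) → (261.823,79.147) → (257.541,5.354), returning to the start.

G21
G90
G0 X164.803 Y39.155
M3 S926
G1 X179.344 Y88.256 F1464
G1 X250.346 Y10.988 F1464
G1 X20.120 Y114.774 F1464
G1 X164.803 Y39.155 F1464
M5
G0 X105.098 Y115.544
M3 S926
G1 X162.762 Y115.544 F1464
G1 X162.762 Y106.333 F1464
G1 X105.098 Y106.333 F1464
G1 X105.098 Y115.544 F1464
M5
G0 X257.541 Y5.354
M3 S926
G1 X186.488 Y83.702 F1464
G1 X135.049 Y79.879 F1464
G1 X38.251 Y10.888 F1464
G1 X192.921 Y126.054 F1464
G1 X261.823 Y79.147 F1464
G1 X257.541 Y5.354 F1464
M5
G0 X0.000 Y0.000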